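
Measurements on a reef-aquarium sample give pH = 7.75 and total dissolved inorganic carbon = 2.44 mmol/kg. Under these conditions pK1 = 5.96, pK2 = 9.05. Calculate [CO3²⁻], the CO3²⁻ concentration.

α₂ = 1 / (1 + [H⁺]/K2 + [H⁺]²/(K1K2)) = 1 / (1 + 10^+1.30 + 10^-0.49)
   = 1 / (1 + 19.953 + 0.32359) = 1/21.276 = 0.04700
[CO3²⁻] = α₂ × DIC = 0.04700 × 2.44 = 0.115 mmol/kg

[CO3²⁻] = 0.115 mmol/kg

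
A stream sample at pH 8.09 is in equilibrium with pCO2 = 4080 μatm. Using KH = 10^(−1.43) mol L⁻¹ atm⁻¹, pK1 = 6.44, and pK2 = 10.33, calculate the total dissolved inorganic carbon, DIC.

[CO2*] = KH · pCO2 = 10^(−1.43) × 4080×10^-6 = 1.516×10^-4 mol/L
α₀ = 1/(1 + K1/[H⁺] + K1K2/[H⁺]²) = 1/(1 + 10^+1.65 + 10^-0.59) = 0.02177
DIC = [CO2*]/α₀ = 1.516×10^-4 / 0.02177 = 6.96 mmol/L

DIC = 6.96 mmol/L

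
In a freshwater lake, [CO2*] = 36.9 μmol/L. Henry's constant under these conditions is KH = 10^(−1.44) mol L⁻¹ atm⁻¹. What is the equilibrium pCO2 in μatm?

KH = 10^(−1.44) = 3.631×10^-2 mol L⁻¹ atm⁻¹
pCO2 = [CO2*]/KH = 36.9×10^-6 / 3.631×10^-2 = 1.02×10^-3 atm = 1020 μatm

pCO2 = 1020 μatm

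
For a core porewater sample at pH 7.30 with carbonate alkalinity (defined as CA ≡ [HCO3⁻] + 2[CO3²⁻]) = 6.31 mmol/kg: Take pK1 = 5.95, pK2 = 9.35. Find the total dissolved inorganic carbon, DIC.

CA = [HCO3⁻] + 2[CO3²⁻] = (α₁ + 2α₂)·DIC
At pH 7.30: [H⁺]/K1 = 10^-1.35 = 0.044668, K2/[H⁺] = 10^-2.05 = 0.0089125
α₁ = 1/(1 + 0.044668 + 0.0089125) = 1/1.0536 = 0.9491; α₂ = α₁·K2/[H⁺] = 0.008459
α₁ + 2α₂ = 0.9661
DIC = CA / (α₁ + 2α₂) = 6.31 / 0.9661 = 6.53 mmol/kg

DIC = 6.53 mmol/kg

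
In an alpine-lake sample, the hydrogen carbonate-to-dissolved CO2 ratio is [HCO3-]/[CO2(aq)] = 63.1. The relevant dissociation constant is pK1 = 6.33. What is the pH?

From K1 = [H⁺][HCO3-]/[CO2(aq)]:  pH = pK1 + log₁₀([HCO3-]/[CO2(aq)])
log₁₀(63.1) = +1.800
pH = 6.33 + (+1.800) = 8.13

pH = 8.13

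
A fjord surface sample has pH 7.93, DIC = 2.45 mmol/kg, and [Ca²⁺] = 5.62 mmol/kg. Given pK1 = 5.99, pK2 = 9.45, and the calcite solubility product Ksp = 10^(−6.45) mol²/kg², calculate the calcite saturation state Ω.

Ω = 1.13

α₂ = 1 / (1 + [H⁺]/K2 + [H⁺]²/(K1K2)) = 1 / (1 + 10^+1.52 + 10^-0.42)
   = 1 / (1 + 33.113 + 0.38019) = 1/34.493 = 0.02899
[CO3²⁻] = α₂ × DIC = 0.02899 × 2.45 = 0.07103 mmol/kg
Ksp = 10^(−6.45) = 3.548×10^-7
Ω = [Ca²⁺][CO3²⁻]/Ksp = (5.62×10^-3)(7.103×10^-5) / 3.548×10^-7 = 1.13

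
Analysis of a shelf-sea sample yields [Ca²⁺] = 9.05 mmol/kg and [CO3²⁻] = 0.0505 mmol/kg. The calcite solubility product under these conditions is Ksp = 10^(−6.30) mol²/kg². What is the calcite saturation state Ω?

Ksp = 10^(−6.30) = 5.012×10^-7
Ω = [Ca²⁺][CO3²⁻]/Ksp = (9.05×10^-3)(0.0505×10^-3) / 5.012×10^-7 = 0.912

Ω = 0.912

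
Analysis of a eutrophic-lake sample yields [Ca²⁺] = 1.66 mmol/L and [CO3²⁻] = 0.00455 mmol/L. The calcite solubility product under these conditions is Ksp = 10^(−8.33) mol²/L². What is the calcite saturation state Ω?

Ksp = 10^(−8.33) = 4.677×10^-9
Ω = [Ca²⁺][CO3²⁻]/Ksp = (1.66×10^-3)(0.00455×10^-3) / 4.677×10^-9 = 1.61

Ω = 1.61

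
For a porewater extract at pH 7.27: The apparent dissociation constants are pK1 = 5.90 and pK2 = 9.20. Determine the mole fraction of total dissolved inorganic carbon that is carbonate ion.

α₂ = 0.0111

α₂ = 1 / (1 + [H⁺]/K2 + [H⁺]²/(K1K2)) = 1 / (1 + 10^+1.93 + 10^+0.56)
   = 1 / (1 + 85.114 + 3.6308) = 1/89.745 = 0.01114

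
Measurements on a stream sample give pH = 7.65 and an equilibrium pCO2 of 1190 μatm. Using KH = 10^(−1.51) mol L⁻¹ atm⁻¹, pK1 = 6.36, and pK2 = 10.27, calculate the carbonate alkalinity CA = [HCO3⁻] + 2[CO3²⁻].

[CO2*] = KH · pCO2 = 10^(−1.51) × 1190×10^-6 = 3.677×10^-5 mol/L
α₀ = 1/(1 + K1/[H⁺] + K1K2/[H⁺]²) = 1/(1 + 10^+1.29 + 10^-1.33) = 0.04867
DIC = [CO2*]/α₀ = 3.677×10^-5 / 0.04867 = 0.7555 mmol/L
CA = (α₁ + 2α₂)·DIC = (0.9491 + 2×0.002277) × 0.7555 = 0.720 mmol/L

CA = 0.720 mmol/L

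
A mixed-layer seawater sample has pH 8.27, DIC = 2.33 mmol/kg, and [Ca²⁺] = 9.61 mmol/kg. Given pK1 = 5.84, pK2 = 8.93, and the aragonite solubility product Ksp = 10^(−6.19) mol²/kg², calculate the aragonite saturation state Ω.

Ω = 6.21

α₂ = 1 / (1 + [H⁺]/K2 + [H⁺]²/(K1K2)) = 1 / (1 + 10^+0.66 + 10^-1.77)
   = 1 / (1 + 4.5709 + 0.016982) = 1/5.5879 = 0.1790
[CO3²⁻] = α₂ × DIC = 0.1790 × 2.33 = 0.4170 mmol/kg
Ksp = 10^(−6.19) = 6.457×10^-7
Ω = [Ca²⁺][CO3²⁻]/Ksp = (9.61×10^-3)(4.170×10^-4) / 6.457×10^-7 = 6.21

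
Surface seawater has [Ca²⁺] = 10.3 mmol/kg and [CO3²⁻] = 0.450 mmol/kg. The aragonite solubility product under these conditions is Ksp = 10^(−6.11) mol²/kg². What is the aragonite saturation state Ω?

Ω = 5.97

Ksp = 10^(−6.11) = 7.762×10^-7
Ω = [Ca²⁺][CO3²⁻]/Ksp = (10.3×10^-3)(0.450×10^-3) / 7.762×10^-7 = 5.97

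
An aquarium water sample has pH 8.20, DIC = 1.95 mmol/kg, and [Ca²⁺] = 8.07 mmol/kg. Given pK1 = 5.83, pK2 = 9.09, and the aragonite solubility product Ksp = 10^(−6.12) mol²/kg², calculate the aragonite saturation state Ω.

α₂ = 1 / (1 + [H⁺]/K2 + [H⁺]²/(K1K2)) = 1 / (1 + 10^+0.89 + 10^-1.48)
   = 1 / (1 + 7.7625 + 0.033113) = 1/8.7956 = 0.1137
[CO3²⁻] = α₂ × DIC = 0.1137 × 1.95 = 0.2217 mmol/kg
Ksp = 10^(−6.12) = 7.586×10^-7
Ω = [Ca²⁺][CO3²⁻]/Ksp = (8.07×10^-3)(2.217×10^-4) / 7.586×10^-7 = 2.36

Ω = 2.36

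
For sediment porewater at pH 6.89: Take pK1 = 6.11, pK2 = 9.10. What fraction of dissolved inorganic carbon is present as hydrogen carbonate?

α₁ = 0.853

α₁ = 1 / (1 + [H⁺]/K1 + K2/[H⁺]) = 1 / (1 + 10^-0.78 + 10^-2.21)
   = 1 / (1 + 0.16596 + 0.0061660) = 1/1.1721 = 0.8532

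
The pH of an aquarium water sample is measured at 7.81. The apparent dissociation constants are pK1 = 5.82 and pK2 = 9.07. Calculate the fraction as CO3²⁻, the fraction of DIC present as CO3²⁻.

α₂ = 1 / (1 + [H⁺]/K2 + [H⁺]²/(K1K2)) = 1 / (1 + 10^+1.26 + 10^-0.73)
   = 1 / (1 + 18.197 + 0.18621) = 1/19.383 = 0.05159

α₂ = 0.0516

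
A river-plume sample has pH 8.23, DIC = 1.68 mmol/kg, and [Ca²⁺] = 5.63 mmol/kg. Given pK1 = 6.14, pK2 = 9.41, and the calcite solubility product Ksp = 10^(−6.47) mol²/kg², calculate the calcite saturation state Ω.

Ω = 1.72

α₂ = 1 / (1 + [H⁺]/K2 + [H⁺]²/(K1K2)) = 1 / (1 + 10^+1.18 + 10^-0.91)
   = 1 / (1 + 15.136 + 0.12303) = 1/16.259 = 0.06151
[CO3²⁻] = α₂ × DIC = 0.06151 × 1.68 = 0.1033 mmol/kg
Ksp = 10^(−6.47) = 3.388×10^-7
Ω = [Ca²⁺][CO3²⁻]/Ksp = (5.63×10^-3)(1.033×10^-4) / 3.388×10^-7 = 1.72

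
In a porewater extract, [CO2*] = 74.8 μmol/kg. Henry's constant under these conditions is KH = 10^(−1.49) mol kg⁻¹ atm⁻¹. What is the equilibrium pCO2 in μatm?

pCO2 = 2310 μatm

KH = 10^(−1.49) = 3.236×10^-2 mol kg⁻¹ atm⁻¹
pCO2 = [CO2*]/KH = 74.8×10^-6 / 3.236×10^-2 = 2.31×10^-3 atm = 2310 μatm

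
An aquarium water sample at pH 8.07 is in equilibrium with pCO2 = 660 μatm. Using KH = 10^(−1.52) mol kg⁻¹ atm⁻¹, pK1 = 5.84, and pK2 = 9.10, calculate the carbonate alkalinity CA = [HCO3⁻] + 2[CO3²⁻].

[CO2*] = KH · pCO2 = 10^(−1.52) × 660×10^-6 = 1.993×10^-5 mol/kg
α₀ = 1/(1 + K1/[H⁺] + K1K2/[H⁺]²) = 1/(1 + 10^+2.23 + 10^+1.20) = 0.005357
DIC = [CO2*]/α₀ = 1.993×10^-5 / 0.005357 = 3.721 mmol/kg
CA = (α₁ + 2α₂)·DIC = (0.9097 + 2×0.08490) × 3.721 = 4.02 mmol/kg

CA = 4.02 mmol/kg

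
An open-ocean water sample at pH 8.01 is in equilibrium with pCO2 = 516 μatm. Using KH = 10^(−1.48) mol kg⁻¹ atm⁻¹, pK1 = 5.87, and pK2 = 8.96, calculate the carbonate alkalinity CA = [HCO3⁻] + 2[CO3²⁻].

CA = 2.89 mmol/kg

[CO2*] = KH · pCO2 = 10^(−1.48) × 516×10^-6 = 1.709×10^-5 mol/kg
α₀ = 1/(1 + K1/[H⁺] + K1K2/[H⁺]²) = 1/(1 + 10^+2.14 + 10^+1.19) = 0.006471
DIC = [CO2*]/α₀ = 1.709×10^-5 / 0.006471 = 2.640 mmol/kg
CA = (α₁ + 2α₂)·DIC = (0.8933 + 2×0.1002) × 2.640 = 2.89 mmol/kg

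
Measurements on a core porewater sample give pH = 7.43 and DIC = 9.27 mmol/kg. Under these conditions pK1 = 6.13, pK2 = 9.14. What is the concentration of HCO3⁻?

[HCO3⁻] = 8.67 mmol/kg

α₁ = 1 / (1 + [H⁺]/K1 + K2/[H⁺]) = 1 / (1 + 10^-1.30 + 10^-1.71)
   = 1 / (1 + 0.050119 + 0.019498) = 1/1.0696 = 0.9349
[HCO3⁻] = α₁ × DIC = 0.9349 × 9.27 = 8.67 mmol/kg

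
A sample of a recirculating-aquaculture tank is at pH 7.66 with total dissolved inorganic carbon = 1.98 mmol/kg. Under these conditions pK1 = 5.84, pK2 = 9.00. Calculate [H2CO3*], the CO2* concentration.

[CO2*] = 0.0282 mmol/kg

α₀ = 1 / (1 + K1/[H⁺] + K1K2/[H⁺]²) = 1 / (1 + 10^+1.82 + 10^+0.48)
   = 1 / (1 + 66.069 + 3.0200) = 1/70.089 = 0.01427
[CO2*] = α₀ × DIC = 0.01427 × 1.98 = 0.0282 mmol/kg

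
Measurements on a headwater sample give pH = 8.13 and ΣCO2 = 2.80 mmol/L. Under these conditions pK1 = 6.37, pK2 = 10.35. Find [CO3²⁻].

α₂ = 1 / (1 + [H⁺]/K2 + [H⁺]²/(K1K2)) = 1 / (1 + 10^+2.22 + 10^+0.46)
   = 1 / (1 + 165.96 + 2.8840) = 1/169.84 = 0.005888
[CO3²⁻] = α₂ × DIC = 0.005888 × 2.80 = 0.0165 mmol/L = 16.5 μmol/L

[CO3²⁻] = 16.5 μmol/L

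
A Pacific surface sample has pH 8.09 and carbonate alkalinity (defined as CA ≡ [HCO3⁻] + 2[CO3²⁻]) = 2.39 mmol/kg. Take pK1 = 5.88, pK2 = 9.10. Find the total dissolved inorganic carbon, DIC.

DIC = 2.21 mmol/kg

CA = [HCO3⁻] + 2[CO3²⁻] = (α₁ + 2α₂)·DIC
At pH 8.09: [H⁺]/K1 = 10^-2.21 = 0.0061660, K2/[H⁺] = 10^-1.01 = 0.097724
α₁ = 1/(1 + 0.0061660 + 0.097724) = 1/1.1039 = 0.9059; α₂ = α₁·K2/[H⁺] = 0.08853
α₁ + 2α₂ = 1.0829
DIC = CA / (α₁ + 2α₂) = 2.39 / 1.0829 = 2.21 mmol/kg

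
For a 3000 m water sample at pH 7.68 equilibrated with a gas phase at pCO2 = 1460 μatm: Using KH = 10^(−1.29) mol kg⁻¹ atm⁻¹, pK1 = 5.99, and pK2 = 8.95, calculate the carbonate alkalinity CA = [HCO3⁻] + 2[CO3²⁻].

[CO2*] = KH · pCO2 = 10^(−1.29) × 1460×10^-6 = 7.488×10^-5 mol/kg
α₀ = 1/(1 + K1/[H⁺] + K1K2/[H⁺]²) = 1/(1 + 10^+1.69 + 10^+0.42) = 0.01901
DIC = [CO2*]/α₀ = 7.488×10^-5 / 0.01901 = 3.939 mmol/kg
CA = (α₁ + 2α₂)·DIC = (0.9310 + 2×0.05000) × 3.939 = 4.06 mmol/kg

CA = 4.06 mmol/kg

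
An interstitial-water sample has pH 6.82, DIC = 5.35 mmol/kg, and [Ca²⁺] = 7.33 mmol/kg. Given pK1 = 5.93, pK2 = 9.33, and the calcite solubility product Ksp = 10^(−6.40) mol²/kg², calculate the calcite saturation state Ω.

α₂ = 1 / (1 + [H⁺]/K2 + [H⁺]²/(K1K2)) = 1 / (1 + 10^+2.51 + 10^+1.62)
   = 1 / (1 + 323.59 + 41.687) = 1/366.28 = 0.002730
[CO3²⁻] = α₂ × DIC = 0.002730 × 5.35 = 0.01461 mmol/kg = 14.61 μmol/kg
Ksp = 10^(−6.40) = 3.981×10^-7
Ω = [Ca²⁺][CO3²⁻]/Ksp = (7.33×10^-3)(1.461×10^-5) / 3.981×10^-7 = 0.269

Ω = 0.269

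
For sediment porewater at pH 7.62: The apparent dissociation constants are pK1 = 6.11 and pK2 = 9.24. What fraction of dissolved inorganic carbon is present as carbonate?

α₂ = 1 / (1 + [H⁺]/K2 + [H⁺]²/(K1K2)) = 1 / (1 + 10^+1.62 + 10^+0.11)
   = 1 / (1 + 41.687 + 1.2882) = 1/43.975 = 0.02274

α₂ = 0.0227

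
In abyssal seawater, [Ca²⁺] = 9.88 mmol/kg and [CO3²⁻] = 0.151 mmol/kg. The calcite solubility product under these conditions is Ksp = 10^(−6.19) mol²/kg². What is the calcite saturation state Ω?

Ksp = 10^(−6.19) = 6.457×10^-7
Ω = [Ca²⁺][CO3²⁻]/Ksp = (9.88×10^-3)(0.151×10^-3) / 6.457×10^-7 = 2.31

Ω = 2.31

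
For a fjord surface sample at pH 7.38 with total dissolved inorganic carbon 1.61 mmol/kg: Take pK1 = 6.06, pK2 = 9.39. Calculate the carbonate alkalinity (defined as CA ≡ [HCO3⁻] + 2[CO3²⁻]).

CA = 1.55 mmol/kg

CA = [HCO3⁻] + 2[CO3²⁻] = (α₁ + 2α₂)·DIC
At pH 7.38: [H⁺]/K1 = 10^-1.32 = 0.047863, K2/[H⁺] = 10^-2.01 = 0.0097724
α₁ = 1/(1 + 0.047863 + 0.0097724) = 1/1.0576 = 0.9455; α₂ = α₁·K2/[H⁺] = 0.009240
α₁ + 2α₂ = 0.9640
CA = 0.9640 × 1.61 = 1.55 mmol/kg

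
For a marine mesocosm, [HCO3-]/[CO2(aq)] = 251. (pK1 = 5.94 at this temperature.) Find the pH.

From K1 = [H⁺][HCO3-]/[CO2(aq)]:  pH = pK1 + log₁₀([HCO3-]/[CO2(aq)])
log₁₀(251) = +2.400
pH = 5.94 + (+2.400) = 8.34

pH = 8.34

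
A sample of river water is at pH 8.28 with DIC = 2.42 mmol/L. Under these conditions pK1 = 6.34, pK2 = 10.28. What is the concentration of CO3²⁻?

[CO3²⁻] = 0.0237 mmol/L

α₂ = 1 / (1 + [H⁺]/K2 + [H⁺]²/(K1K2)) = 1 / (1 + 10^+2.00 + 10^+0.06)
   = 1 / (1 + 100.00 + 1.1482) = 1/102.15 = 0.009790
[CO3²⁻] = α₂ × DIC = 0.009790 × 2.42 = 0.0237 mmol/L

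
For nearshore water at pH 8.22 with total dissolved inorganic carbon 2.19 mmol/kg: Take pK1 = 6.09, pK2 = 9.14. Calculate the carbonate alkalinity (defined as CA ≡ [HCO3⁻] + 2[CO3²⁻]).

CA = [HCO3⁻] + 2[CO3²⁻] = (α₁ + 2α₂)·DIC
At pH 8.22: [H⁺]/K1 = 10^-2.13 = 0.0074131, K2/[H⁺] = 10^-0.92 = 0.12023
α₁ = 1/(1 + 0.0074131 + 0.12023) = 1/1.1276 = 0.8868; α₂ = α₁·K2/[H⁺] = 0.1066
α₁ + 2α₂ = 1.1000
CA = 1.1000 × 2.19 = 2.41 mmol/kg

CA = 2.41 mmol/kg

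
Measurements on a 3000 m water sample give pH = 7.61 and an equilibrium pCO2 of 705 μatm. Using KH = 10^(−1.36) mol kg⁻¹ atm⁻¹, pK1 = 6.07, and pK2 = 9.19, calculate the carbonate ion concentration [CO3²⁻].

[CO3²⁻] = 0.0281 mmol/kg

[CO2*] = KH · pCO2 = 10^(−1.36) × 705×10^-6 = 3.077×10^-5 mol/kg
α₀ = 1/(1 + K1/[H⁺] + K1K2/[H⁺]²) = 1/(1 + 10^+1.54 + 10^-0.04) = 0.02733
DIC = [CO2*]/α₀ = 3.077×10^-5 / 0.02733 = 1.126 mmol/kg
[CO3²⁻] = α₂·DIC; α₂ = 0.02493, so [CO3²⁻] = 0.02493 × 1.126 = 0.0281 mmol/kg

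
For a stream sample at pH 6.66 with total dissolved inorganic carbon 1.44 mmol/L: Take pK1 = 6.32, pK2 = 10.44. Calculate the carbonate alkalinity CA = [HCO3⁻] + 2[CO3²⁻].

CA = [HCO3⁻] + 2[CO3²⁻] = (α₁ + 2α₂)·DIC
At pH 6.66: [H⁺]/K1 = 10^-0.34 = 0.45709, K2/[H⁺] = 10^-3.78 = 0.00016596
α₁ = 1/(1 + 0.45709 + 0.00016596) = 1/1.4573 = 0.6862; α₂ = α₁·K2/[H⁺] = 0.0001139
α₁ + 2α₂ = 0.6864
CA = 0.6864 × 1.44 = 0.988 mmol/L

CA = 0.988 mmol/L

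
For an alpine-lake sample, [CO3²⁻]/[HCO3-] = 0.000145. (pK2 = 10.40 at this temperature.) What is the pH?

pH = 6.56

From K2 = [H⁺][CO3²⁻]/[HCO3-]:  pH = pK2 + log₁₀([CO3²⁻]/[HCO3-])
log₁₀(0.000145) = -3.839
pH = 10.40 + (-3.839) = 6.56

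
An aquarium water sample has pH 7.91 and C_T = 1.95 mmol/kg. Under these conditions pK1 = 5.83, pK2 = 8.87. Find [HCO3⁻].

α₁ = 1 / (1 + [H⁺]/K1 + K2/[H⁺]) = 1 / (1 + 10^-2.08 + 10^-0.96)
   = 1 / (1 + 0.0083176 + 0.10965) = 1/1.1180 = 0.8945
[HCO3⁻] = α₁ × DIC = 0.8945 × 1.95 = 1.74 mmol/kg

[HCO3⁻] = 1.74 mmol/kg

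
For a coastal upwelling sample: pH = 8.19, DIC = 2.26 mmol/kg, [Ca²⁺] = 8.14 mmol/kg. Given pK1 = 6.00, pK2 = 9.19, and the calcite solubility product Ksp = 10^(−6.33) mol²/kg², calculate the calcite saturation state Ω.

α₂ = 1 / (1 + [H⁺]/K2 + [H⁺]²/(K1K2)) = 1 / (1 + 10^+1.00 + 10^-1.19)
   = 1 / (1 + 10.000 + 0.064565) = 1/11.065 = 0.09038
[CO3²⁻] = α₂ × DIC = 0.09038 × 2.26 = 0.2043 mmol/kg
Ksp = 10^(−6.33) = 4.677×10^-7
Ω = [Ca²⁺][CO3²⁻]/Ksp = (8.14×10^-3)(2.043×10^-4) / 4.677×10^-7 = 3.55

Ω = 3.55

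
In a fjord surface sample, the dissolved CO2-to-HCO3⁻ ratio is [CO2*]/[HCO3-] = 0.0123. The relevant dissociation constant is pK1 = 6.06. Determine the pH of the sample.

pH = 7.97

From K1 = [H⁺][HCO3-]/[CO2*]:  pH = pK1 − log₁₀([CO2*]/[HCO3-])
log₁₀(0.0123) = -1.910
pH = 6.06 − (-1.910) = 7.97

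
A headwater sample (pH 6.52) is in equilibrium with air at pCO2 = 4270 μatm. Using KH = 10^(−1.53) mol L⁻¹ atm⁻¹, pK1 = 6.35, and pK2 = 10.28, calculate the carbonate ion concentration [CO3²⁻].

[CO2*] = KH · pCO2 = 10^(−1.53) × 4270×10^-6 = 1.260×10^-4 mol/L
α₀ = 1/(1 + K1/[H⁺] + K1K2/[H⁺]²) = 1/(1 + 10^+0.17 + 10^-3.59) = 0.4033
DIC = [CO2*]/α₀ = 1.260×10^-4 / 0.4033 = 0.3124 mmol/L
[CO3²⁻] = α₂·DIC; α₂ = 0.0001037, so [CO3²⁻] = 0.0001037 × 0.3124 = 3.24×10^-5 mmol/L = 0.0324 μmol/L

[CO3²⁻] = 0.0324 μmol/L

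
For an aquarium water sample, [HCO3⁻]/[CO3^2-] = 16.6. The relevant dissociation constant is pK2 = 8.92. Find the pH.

pH = 7.70

From K2 = [H⁺][CO3^2-]/[HCO3⁻]:  pH = pK2 − log₁₀([HCO3⁻]/[CO3^2-])
log₁₀(16.6) = +1.220
pH = 8.92 − (+1.220) = 7.70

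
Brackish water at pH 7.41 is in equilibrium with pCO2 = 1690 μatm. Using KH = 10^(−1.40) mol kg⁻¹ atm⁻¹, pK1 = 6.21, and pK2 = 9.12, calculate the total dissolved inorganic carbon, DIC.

[CO2*] = KH · pCO2 = 10^(−1.40) × 1690×10^-6 = 6.728×10^-5 mol/kg
α₀ = 1/(1 + K1/[H⁺] + K1K2/[H⁺]²) = 1/(1 + 10^+1.20 + 10^-0.51) = 0.05828
DIC = [CO2*]/α₀ = 6.728×10^-5 / 0.05828 = 1.15 mmol/kg

DIC = 1.15 mmol/kg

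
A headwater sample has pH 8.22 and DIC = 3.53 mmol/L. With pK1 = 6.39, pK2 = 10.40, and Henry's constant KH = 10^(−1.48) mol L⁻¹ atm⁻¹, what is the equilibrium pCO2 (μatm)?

pCO2 = 1540 μatm

α₀ = 1 / (1 + K1/[H⁺] + K1K2/[H⁺]²) = 1 / (1 + 10^+1.83 + 10^-0.35)
   = 1 / (1 + 67.608 + 0.44668) = 1/69.055 = 0.01448
[CO2*] = α₀ × DIC = 0.01448 × 3.53 = 0.05112 mmol/L
pCO2 = [CO2*]/KH = 5.112×10^-5 / 3.311×10^-2 = 1540 μatm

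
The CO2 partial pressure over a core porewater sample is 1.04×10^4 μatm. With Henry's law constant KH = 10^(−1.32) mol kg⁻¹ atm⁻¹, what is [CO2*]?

[CO2*] = 498 μmol/kg

KH = 10^(−1.32) = 4.786×10^-2 mol kg⁻¹ atm⁻¹
[CO2*] = KH · pCO2 = 4.786×10^-2 × 1.04×10^4×10^-6 atm = 4.98×10^-4 mol/kg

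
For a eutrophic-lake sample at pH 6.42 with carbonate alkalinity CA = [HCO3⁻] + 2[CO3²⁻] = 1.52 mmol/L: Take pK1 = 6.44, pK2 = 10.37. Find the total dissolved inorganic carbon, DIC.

DIC = 3.11 mmol/L

CA = [HCO3⁻] + 2[CO3²⁻] = (α₁ + 2α₂)·DIC
At pH 6.42: [H⁺]/K1 = 10^0.02 = 1.0471, K2/[H⁺] = 10^-3.95 = 0.00011220
α₁ = 1/(1 + 1.0471 + 0.00011220) = 1/2.0472 = 0.4885; α₂ = α₁·K2/[H⁺] = 5.481×10^-5
α₁ + 2α₂ = 0.4886
DIC = CA / (α₁ + 2α₂) = 1.52 / 0.4886 = 3.11 mmol/L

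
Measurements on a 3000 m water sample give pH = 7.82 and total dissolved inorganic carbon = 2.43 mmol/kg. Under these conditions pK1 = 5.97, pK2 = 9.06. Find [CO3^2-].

[CO3²⁻] = 0.130 mmol/kg

α₂ = 1 / (1 + [H⁺]/K2 + [H⁺]²/(K1K2)) = 1 / (1 + 10^+1.24 + 10^-0.61)
   = 1 / (1 + 17.378 + 0.24547) = 1/18.623 = 0.05370
[CO3²⁻] = α₂ × DIC = 0.05370 × 2.43 = 0.130 mmol/kg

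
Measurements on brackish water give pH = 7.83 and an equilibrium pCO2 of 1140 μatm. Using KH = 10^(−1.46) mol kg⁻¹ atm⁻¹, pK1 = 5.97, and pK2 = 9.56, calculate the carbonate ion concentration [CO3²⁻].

[CO2*] = KH · pCO2 = 10^(−1.46) × 1140×10^-6 = 3.953×10^-5 mol/kg
α₀ = 1/(1 + K1/[H⁺] + K1K2/[H⁺]²) = 1/(1 + 10^+1.86 + 10^+0.13) = 0.01337
DIC = [CO2*]/α₀ = 3.953×10^-5 / 0.01337 = 2.956 mmol/kg
[CO3²⁻] = α₂·DIC; α₂ = 0.01804, so [CO3²⁻] = 0.01804 × 2.956 = 0.0533 mmol/kg

[CO3²⁻] = 0.0533 mmol/kg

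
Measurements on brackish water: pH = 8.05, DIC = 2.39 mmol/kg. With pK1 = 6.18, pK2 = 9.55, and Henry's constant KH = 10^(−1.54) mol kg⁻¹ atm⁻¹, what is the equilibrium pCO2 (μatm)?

pCO2 = 1070 μatm

α₀ = 1 / (1 + K1/[H⁺] + K1K2/[H⁺]²) = 1 / (1 + 10^+1.87 + 10^+0.37)
   = 1 / (1 + 74.131 + 2.3442) = 1/77.475 = 0.01291
[CO2*] = α₀ × DIC = 0.01291 × 2.39 = 0.03085 mmol/kg
pCO2 = [CO2*]/KH = 3.085×10^-5 / 2.884×10^-2 = 1070 μatm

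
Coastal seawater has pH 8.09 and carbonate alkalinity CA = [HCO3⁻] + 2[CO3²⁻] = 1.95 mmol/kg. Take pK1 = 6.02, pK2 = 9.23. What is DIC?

CA = [HCO3⁻] + 2[CO3²⁻] = (α₁ + 2α₂)·DIC
At pH 8.09: [H⁺]/K1 = 10^-2.07 = 0.0085114, K2/[H⁺] = 10^-1.14 = 0.072444
α₁ = 1/(1 + 0.0085114 + 0.072444) = 1/1.0810 = 0.9251; α₂ = α₁·K2/[H⁺] = 0.06702
α₁ + 2α₂ = 1.0591
DIC = CA / (α₁ + 2α₂) = 1.95 / 1.0591 = 1.84 mmol/kg

DIC = 1.84 mmol/kg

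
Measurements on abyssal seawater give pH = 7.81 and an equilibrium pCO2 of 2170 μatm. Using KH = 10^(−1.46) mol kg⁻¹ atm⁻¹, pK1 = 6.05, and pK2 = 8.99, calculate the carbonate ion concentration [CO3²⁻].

[CO3²⁻] = 0.286 mmol/kg

[CO2*] = KH · pCO2 = 10^(−1.46) × 2170×10^-6 = 7.524×10^-5 mol/kg
α₀ = 1/(1 + K1/[H⁺] + K1K2/[H⁺]²) = 1/(1 + 10^+1.76 + 10^+0.58) = 0.01604
DIC = [CO2*]/α₀ = 7.524×10^-5 / 0.01604 = 4.691 mmol/kg
[CO3²⁻] = α₂·DIC; α₂ = 0.06098, so [CO3²⁻] = 0.06098 × 4.691 = 0.286 mmol/kg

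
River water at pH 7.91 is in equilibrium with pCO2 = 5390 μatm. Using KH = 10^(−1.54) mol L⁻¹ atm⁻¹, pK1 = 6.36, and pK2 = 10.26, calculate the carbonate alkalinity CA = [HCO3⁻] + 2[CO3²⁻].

CA = 5.56 mmol/L

[CO2*] = KH · pCO2 = 10^(−1.54) × 5390×10^-6 = 1.554×10^-4 mol/L
α₀ = 1/(1 + K1/[H⁺] + K1K2/[H⁺]²) = 1/(1 + 10^+1.55 + 10^-0.80) = 0.02729
DIC = [CO2*]/α₀ = 1.554×10^-4 / 0.02729 = 5.696 mmol/L
CA = (α₁ + 2α₂)·DIC = (0.9684 + 2×0.004326) × 5.696 = 5.56 mmol/L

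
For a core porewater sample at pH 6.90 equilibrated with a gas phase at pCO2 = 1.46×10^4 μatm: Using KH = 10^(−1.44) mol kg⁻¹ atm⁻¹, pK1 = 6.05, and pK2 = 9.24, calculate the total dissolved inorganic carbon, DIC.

[CO2*] = KH · pCO2 = 10^(−1.44) × 1.46×10^4×10^-6 = 5.301×10^-4 mol/kg
α₀ = 1/(1 + K1/[H⁺] + K1K2/[H⁺]²) = 1/(1 + 10^+0.85 + 10^-1.49) = 0.1233
DIC = [CO2*]/α₀ = 5.301×10^-4 / 0.1233 = 4.30 mmol/kg

DIC = 4.30 mmol/kg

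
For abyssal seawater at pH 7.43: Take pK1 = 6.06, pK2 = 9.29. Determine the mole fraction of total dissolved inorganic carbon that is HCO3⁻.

α₁ = 1 / (1 + [H⁺]/K1 + K2/[H⁺]) = 1 / (1 + 10^-1.37 + 10^-1.86)
   = 1 / (1 + 0.042658 + 0.013804) = 1/1.0565 = 0.9466

α₁ = 0.947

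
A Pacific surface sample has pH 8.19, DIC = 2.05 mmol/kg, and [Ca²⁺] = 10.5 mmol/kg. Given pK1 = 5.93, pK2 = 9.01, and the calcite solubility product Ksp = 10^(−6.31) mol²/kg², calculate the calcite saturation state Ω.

α₂ = 1 / (1 + [H⁺]/K2 + [H⁺]²/(K1K2)) = 1 / (1 + 10^+0.82 + 10^-1.44)
   = 1 / (1 + 6.6069 + 0.036308) = 1/7.6432 = 0.1308
[CO3²⁻] = α₂ × DIC = 0.1308 × 2.05 = 0.2682 mmol/kg
Ksp = 10^(−6.31) = 4.898×10^-7
Ω = [Ca²⁺][CO3²⁻]/Ksp = (10.5×10^-3)(2.682×10^-4) / 4.898×10^-7 = 5.75

Ω = 5.75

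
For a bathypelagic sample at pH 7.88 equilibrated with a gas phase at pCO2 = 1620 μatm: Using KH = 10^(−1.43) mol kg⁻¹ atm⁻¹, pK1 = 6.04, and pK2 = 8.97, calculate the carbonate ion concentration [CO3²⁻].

[CO3²⁻] = 0.338 mmol/kg

[CO2*] = KH · pCO2 = 10^(−1.43) × 1620×10^-6 = 6.019×10^-5 mol/kg
α₀ = 1/(1 + K1/[H⁺] + K1K2/[H⁺]²) = 1/(1 + 10^+1.84 + 10^+0.75) = 0.01319
DIC = [CO2*]/α₀ = 6.019×10^-5 / 0.01319 = 4.563 mmol/kg
[CO3²⁻] = α₂·DIC; α₂ = 0.07418, so [CO3²⁻] = 0.07418 × 4.563 = 0.338 mmol/kg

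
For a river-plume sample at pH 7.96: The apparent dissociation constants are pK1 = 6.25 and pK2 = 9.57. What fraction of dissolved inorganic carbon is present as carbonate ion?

α₂ = 0.0235

α₂ = 1 / (1 + [H⁺]/K2 + [H⁺]²/(K1K2)) = 1 / (1 + 10^+1.61 + 10^-0.10)
   = 1 / (1 + 40.738 + 0.79433) = 1/42.532 = 0.02351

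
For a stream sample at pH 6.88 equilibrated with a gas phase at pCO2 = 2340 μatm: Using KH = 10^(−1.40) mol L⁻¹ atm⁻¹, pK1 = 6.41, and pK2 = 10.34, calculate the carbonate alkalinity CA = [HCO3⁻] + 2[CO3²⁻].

CA = 0.275 mmol/L

[CO2*] = KH · pCO2 = 10^(−1.40) × 2340×10^-6 = 9.316×10^-5 mol/L
α₀ = 1/(1 + K1/[H⁺] + K1K2/[H⁺]²) = 1/(1 + 10^+0.47 + 10^-2.99) = 0.2530
DIC = [CO2*]/α₀ = 9.316×10^-5 / 0.2530 = 0.3682 mmol/L
CA = (α₁ + 2α₂)·DIC = (0.7467 + 2×0.0002589) × 0.3682 = 0.275 mmol/L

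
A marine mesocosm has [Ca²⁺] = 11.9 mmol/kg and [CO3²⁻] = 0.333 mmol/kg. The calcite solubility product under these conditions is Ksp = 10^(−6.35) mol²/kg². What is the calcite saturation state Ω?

Ω = 8.87

Ksp = 10^(−6.35) = 4.467×10^-7
Ω = [Ca²⁺][CO3²⁻]/Ksp = (11.9×10^-3)(0.333×10^-3) / 4.467×10^-7 = 8.87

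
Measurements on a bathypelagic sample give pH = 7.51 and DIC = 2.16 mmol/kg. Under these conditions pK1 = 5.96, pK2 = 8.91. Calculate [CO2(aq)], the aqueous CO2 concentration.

[CO2*] = 0.0570 mmol/kg

α₀ = 1 / (1 + K1/[H⁺] + K1K2/[H⁺]²) = 1 / (1 + 10^+1.55 + 10^+0.15)
   = 1 / (1 + 35.481 + 1.4125) = 1/37.894 = 0.02639
[CO2*] = α₀ × DIC = 0.02639 × 2.16 = 0.0570 mmol/kg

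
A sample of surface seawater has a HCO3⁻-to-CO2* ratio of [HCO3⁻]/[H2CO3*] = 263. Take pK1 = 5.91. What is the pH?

From K1 = [H⁺][HCO3⁻]/[H2CO3*]:  pH = pK1 + log₁₀([HCO3⁻]/[H2CO3*])
log₁₀(263) = +2.420
pH = 5.91 + (+2.420) = 8.33

pH = 8.33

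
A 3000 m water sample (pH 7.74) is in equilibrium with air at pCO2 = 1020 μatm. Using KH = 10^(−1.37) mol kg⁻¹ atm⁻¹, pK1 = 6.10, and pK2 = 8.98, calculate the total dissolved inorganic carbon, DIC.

[CO2*] = KH · pCO2 = 10^(−1.37) × 1020×10^-6 = 4.351×10^-5 mol/kg
α₀ = 1/(1 + K1/[H⁺] + K1K2/[H⁺]²) = 1/(1 + 10^+1.64 + 10^+0.40) = 0.02120
DIC = [CO2*]/α₀ = 4.351×10^-5 / 0.02120 = 2.05 mmol/kg

DIC = 2.05 mmol/kg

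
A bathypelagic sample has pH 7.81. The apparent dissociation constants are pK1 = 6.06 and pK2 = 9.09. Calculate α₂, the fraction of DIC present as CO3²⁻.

α₂ = 1 / (1 + [H⁺]/K2 + [H⁺]²/(K1K2)) = 1 / (1 + 10^+1.28 + 10^-0.47)
   = 1 / (1 + 19.055 + 0.33884) = 1/20.393 = 0.04904

α₂ = 0.0490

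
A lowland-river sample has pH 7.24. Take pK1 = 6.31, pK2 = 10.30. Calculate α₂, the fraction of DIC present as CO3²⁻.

α₂ = 0.000779

α₂ = 1 / (1 + [H⁺]/K2 + [H⁺]²/(K1K2)) = 1 / (1 + 10^+3.06 + 10^+2.13)
   = 1 / (1 + 1148.2 + 134.90) = 1/1284.0 = 0.0007788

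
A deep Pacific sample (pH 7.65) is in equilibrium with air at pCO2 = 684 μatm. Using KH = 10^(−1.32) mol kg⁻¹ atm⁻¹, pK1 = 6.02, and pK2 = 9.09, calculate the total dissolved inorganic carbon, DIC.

DIC = 1.48 mmol/kg

[CO2*] = KH · pCO2 = 10^(−1.32) × 684×10^-6 = 3.274×10^-5 mol/kg
α₀ = 1/(1 + K1/[H⁺] + K1K2/[H⁺]²) = 1/(1 + 10^+1.63 + 10^+0.19) = 0.02212
DIC = [CO2*]/α₀ = 3.274×10^-5 / 0.02212 = 1.48 mmol/kg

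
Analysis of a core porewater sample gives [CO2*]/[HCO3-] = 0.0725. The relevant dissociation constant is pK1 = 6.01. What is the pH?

pH = 7.15

From K1 = [H⁺][HCO3-]/[CO2*]:  pH = pK1 − log₁₀([CO2*]/[HCO3-])
log₁₀(0.0725) = -1.140
pH = 6.01 − (-1.140) = 7.15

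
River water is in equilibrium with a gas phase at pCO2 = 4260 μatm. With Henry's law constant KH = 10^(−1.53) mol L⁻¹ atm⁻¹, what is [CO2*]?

[CO2*] = 126 μmol/L

KH = 10^(−1.53) = 2.951×10^-2 mol L⁻¹ atm⁻¹
[CO2*] = KH · pCO2 = 2.951×10^-2 × 4260×10^-6 atm = 1.26×10^-4 mol/L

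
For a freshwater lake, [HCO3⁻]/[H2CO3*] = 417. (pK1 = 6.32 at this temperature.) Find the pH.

pH = 8.94

From K1 = [H⁺][HCO3⁻]/[H2CO3*]:  pH = pK1 + log₁₀([HCO3⁻]/[H2CO3*])
log₁₀(417) = +2.620
pH = 6.32 + (+2.620) = 8.94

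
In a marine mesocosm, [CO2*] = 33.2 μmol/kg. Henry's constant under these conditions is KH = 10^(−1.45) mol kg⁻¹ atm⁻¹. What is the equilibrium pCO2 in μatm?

pCO2 = 936 μatm

KH = 10^(−1.45) = 3.548×10^-2 mol kg⁻¹ atm⁻¹
pCO2 = [CO2*]/KH = 33.2×10^-6 / 3.548×10^-2 = 9.36×10^-4 atm = 936 μatm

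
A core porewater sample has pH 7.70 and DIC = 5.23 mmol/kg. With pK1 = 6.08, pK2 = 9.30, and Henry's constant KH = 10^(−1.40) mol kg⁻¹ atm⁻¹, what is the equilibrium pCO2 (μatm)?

α₀ = 1 / (1 + K1/[H⁺] + K1K2/[H⁺]²) = 1 / (1 + 10^+1.62 + 10^+0.02)
   = 1 / (1 + 41.687 + 1.0471) = 1/43.734 = 0.02287
[CO2*] = α₀ × DIC = 0.02287 × 5.23 = 0.1196 mmol/kg
pCO2 = [CO2*]/KH = 1.196×10^-4 / 3.981×10^-2 = 3000 μatm

pCO2 = 3000 μatm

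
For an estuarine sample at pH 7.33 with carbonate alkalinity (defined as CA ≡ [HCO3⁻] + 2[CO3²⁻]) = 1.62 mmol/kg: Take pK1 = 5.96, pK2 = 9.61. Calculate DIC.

CA = [HCO3⁻] + 2[CO3²⁻] = (α₁ + 2α₂)·DIC
At pH 7.33: [H⁺]/K1 = 10^-1.37 = 0.042658, K2/[H⁺] = 10^-2.28 = 0.0052481
α₁ = 1/(1 + 0.042658 + 0.0052481) = 1/1.0479 = 0.9543; α₂ = α₁·K2/[H⁺] = 0.005008
α₁ + 2α₂ = 0.9643
DIC = CA / (α₁ + 2α₂) = 1.62 / 0.9643 = 1.68 mmol/kg

DIC = 1.68 mmol/kg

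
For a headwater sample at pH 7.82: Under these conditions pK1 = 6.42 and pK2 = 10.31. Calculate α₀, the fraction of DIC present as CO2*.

α₀ = 0.0382

α₀ = 1 / (1 + K1/[H⁺] + K1K2/[H⁺]²) = 1 / (1 + 10^+1.40 + 10^-1.09)
   = 1 / (1 + 25.119 + 0.081283) = 1/26.200 = 0.03817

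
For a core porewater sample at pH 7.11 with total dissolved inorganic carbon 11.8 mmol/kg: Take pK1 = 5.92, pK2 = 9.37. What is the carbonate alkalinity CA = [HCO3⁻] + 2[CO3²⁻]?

CA = 11.1 mmol/kg

CA = [HCO3⁻] + 2[CO3²⁻] = (α₁ + 2α₂)·DIC
At pH 7.11: [H⁺]/K1 = 10^-1.19 = 0.064565, K2/[H⁺] = 10^-2.26 = 0.0054954
α₁ = 1/(1 + 0.064565 + 0.0054954) = 1/1.0701 = 0.9345; α₂ = α₁·K2/[H⁺] = 0.005136
α₁ + 2α₂ = 0.9448
CA = 0.9448 × 11.8 = 11.1 mmol/kg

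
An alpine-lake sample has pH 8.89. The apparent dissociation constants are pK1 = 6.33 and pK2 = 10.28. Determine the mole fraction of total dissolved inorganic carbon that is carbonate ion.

α₂ = 1 / (1 + [H⁺]/K2 + [H⁺]²/(K1K2)) = 1 / (1 + 10^+1.39 + 10^-1.17)
   = 1 / (1 + 24.547 + 0.067608) = 1/25.615 = 0.03904

α₂ = 0.0390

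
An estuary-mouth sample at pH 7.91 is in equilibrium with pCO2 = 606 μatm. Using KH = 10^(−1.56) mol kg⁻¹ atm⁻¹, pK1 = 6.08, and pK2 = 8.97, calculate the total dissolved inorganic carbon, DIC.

[CO2*] = KH · pCO2 = 10^(−1.56) × 606×10^-6 = 1.669×10^-5 mol/kg
α₀ = 1/(1 + K1/[H⁺] + K1K2/[H⁺]²) = 1/(1 + 10^+1.83 + 10^+0.77) = 0.01342
DIC = [CO2*]/α₀ = 1.669×10^-5 / 0.01342 = 1.24 mmol/kg

DIC = 1.24 mmol/kg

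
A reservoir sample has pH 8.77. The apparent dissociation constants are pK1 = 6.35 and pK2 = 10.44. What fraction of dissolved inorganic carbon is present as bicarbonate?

α₁ = 0.975

α₁ = 1 / (1 + [H⁺]/K1 + K2/[H⁺]) = 1 / (1 + 10^-2.42 + 10^-1.67)
   = 1 / (1 + 0.0038019 + 0.021380) = 1/1.0252 = 0.9754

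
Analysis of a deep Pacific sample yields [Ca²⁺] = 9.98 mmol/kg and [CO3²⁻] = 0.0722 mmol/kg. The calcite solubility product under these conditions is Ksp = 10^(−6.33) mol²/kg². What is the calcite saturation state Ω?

Ksp = 10^(−6.33) = 4.677×10^-7
Ω = [Ca²⁺][CO3²⁻]/Ksp = (9.98×10^-3)(0.0722×10^-3) / 4.677×10^-7 = 1.54

Ω = 1.54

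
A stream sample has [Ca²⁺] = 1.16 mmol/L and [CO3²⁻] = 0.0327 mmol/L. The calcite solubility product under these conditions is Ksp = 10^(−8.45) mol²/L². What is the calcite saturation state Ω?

Ω = 10.7

Ksp = 10^(−8.45) = 3.548×10^-9
Ω = [Ca²⁺][CO3²⁻]/Ksp = (1.16×10^-3)(0.0327×10^-3) / 3.548×10^-9 = 10.7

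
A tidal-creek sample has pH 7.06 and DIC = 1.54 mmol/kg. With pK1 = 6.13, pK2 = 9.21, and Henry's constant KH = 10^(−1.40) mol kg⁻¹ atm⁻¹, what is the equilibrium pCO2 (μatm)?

pCO2 = 4040 μatm

α₀ = 1 / (1 + K1/[H⁺] + K1K2/[H⁺]²) = 1 / (1 + 10^+0.93 + 10^-1.22)
   = 1 / (1 + 8.5114 + 0.060256) = 1/9.5716 = 0.1045
[CO2*] = α₀ × DIC = 0.1045 × 1.54 = 0.1609 mmol/kg
pCO2 = [CO2*]/KH = 1.609×10^-4 / 3.981×10^-2 = 4040 μatm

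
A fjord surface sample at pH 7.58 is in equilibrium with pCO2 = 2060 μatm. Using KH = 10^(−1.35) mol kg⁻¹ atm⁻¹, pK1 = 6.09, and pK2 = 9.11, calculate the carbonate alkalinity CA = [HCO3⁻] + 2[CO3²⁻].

[CO2*] = KH · pCO2 = 10^(−1.35) × 2060×10^-6 = 9.202×10^-5 mol/kg
α₀ = 1/(1 + K1/[H⁺] + K1K2/[H⁺]²) = 1/(1 + 10^+1.49 + 10^-0.04) = 0.03047
DIC = [CO2*]/α₀ = 9.202×10^-5 / 0.03047 = 3.020 mmol/kg
CA = (α₁ + 2α₂)·DIC = (0.9417 + 2×0.02779) × 3.020 = 3.01 mmol/kg

CA = 3.01 mmol/kg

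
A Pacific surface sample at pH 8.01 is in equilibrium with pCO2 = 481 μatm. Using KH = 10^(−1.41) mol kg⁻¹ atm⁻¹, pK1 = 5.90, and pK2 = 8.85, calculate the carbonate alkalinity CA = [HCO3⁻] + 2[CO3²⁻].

[CO2*] = KH · pCO2 = 10^(−1.41) × 481×10^-6 = 1.871×10^-5 mol/kg
α₀ = 1/(1 + K1/[H⁺] + K1K2/[H⁺]²) = 1/(1 + 10^+2.11 + 10^+1.27) = 0.006736
DIC = [CO2*]/α₀ = 1.871×10^-5 / 0.006736 = 2.778 mmol/kg
CA = (α₁ + 2α₂)·DIC = (0.8678 + 2×0.1254) × 2.778 = 3.11 mmol/kg

CA = 3.11 mmol/kg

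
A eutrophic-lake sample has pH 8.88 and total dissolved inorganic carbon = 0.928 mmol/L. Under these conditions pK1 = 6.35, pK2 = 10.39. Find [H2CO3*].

[CO2*] = 2.65 μmol/L

α₀ = 1 / (1 + K1/[H⁺] + K1K2/[H⁺]²) = 1 / (1 + 10^+2.53 + 10^+1.02)
   = 1 / (1 + 338.84 + 10.471) = 1/350.32 = 0.002855
[CO2*] = α₀ × DIC = 0.002855 × 0.928 = 0.00265 mmol/L = 2.65 μmol/L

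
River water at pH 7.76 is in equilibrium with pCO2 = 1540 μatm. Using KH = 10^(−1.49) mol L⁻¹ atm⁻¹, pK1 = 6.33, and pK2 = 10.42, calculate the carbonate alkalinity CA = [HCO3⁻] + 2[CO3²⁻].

CA = 1.35 mmol/L

[CO2*] = KH · pCO2 = 10^(−1.49) × 1540×10^-6 = 4.983×10^-5 mol/L
α₀ = 1/(1 + K1/[H⁺] + K1K2/[H⁺]²) = 1/(1 + 10^+1.43 + 10^-1.23) = 0.03575
DIC = [CO2*]/α₀ = 4.983×10^-5 / 0.03575 = 1.394 mmol/L
CA = (α₁ + 2α₂)·DIC = (0.9621 + 2×0.002105) × 1.394 = 1.35 mmol/L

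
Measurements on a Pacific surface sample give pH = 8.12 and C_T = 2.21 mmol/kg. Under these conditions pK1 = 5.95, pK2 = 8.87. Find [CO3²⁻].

[CO3²⁻] = 0.332 mmol/kg

α₂ = 1 / (1 + [H⁺]/K2 + [H⁺]²/(K1K2)) = 1 / (1 + 10^+0.75 + 10^-1.42)
   = 1 / (1 + 5.6234 + 0.038019) = 1/6.6614 = 0.1501
[CO3²⁻] = α₂ × DIC = 0.1501 × 2.21 = 0.332 mmol/kg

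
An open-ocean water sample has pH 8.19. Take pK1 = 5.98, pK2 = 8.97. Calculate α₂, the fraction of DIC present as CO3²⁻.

α₂ = 0.142

α₂ = 1 / (1 + [H⁺]/K2 + [H⁺]²/(K1K2)) = 1 / (1 + 10^+0.78 + 10^-1.43)
   = 1 / (1 + 6.0256 + 0.037154) = 1/7.0627 = 0.1416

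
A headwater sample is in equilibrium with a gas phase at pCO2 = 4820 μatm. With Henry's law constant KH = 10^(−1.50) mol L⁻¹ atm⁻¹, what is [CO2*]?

[CO2*] = 152 μmol/L

KH = 10^(−1.50) = 3.162×10^-2 mol L⁻¹ atm⁻¹
[CO2*] = KH · pCO2 = 3.162×10^-2 × 4820×10^-6 atm = 1.52×10^-4 mol/L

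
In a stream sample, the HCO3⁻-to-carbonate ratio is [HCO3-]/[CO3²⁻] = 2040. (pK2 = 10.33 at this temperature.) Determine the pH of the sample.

pH = 7.02

From K2 = [H⁺][CO3²⁻]/[HCO3-]:  pH = pK2 − log₁₀([HCO3-]/[CO3²⁻])
log₁₀(2040) = +3.310
pH = 10.33 − (+3.310) = 7.02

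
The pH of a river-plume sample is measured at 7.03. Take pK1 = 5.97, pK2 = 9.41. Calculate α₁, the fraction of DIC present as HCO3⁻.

α₁ = 0.916

α₁ = 1 / (1 + [H⁺]/K1 + K2/[H⁺]) = 1 / (1 + 10^-1.06 + 10^-2.38)
   = 1 / (1 + 0.087096 + 0.0041687) = 1/1.0913 = 0.9164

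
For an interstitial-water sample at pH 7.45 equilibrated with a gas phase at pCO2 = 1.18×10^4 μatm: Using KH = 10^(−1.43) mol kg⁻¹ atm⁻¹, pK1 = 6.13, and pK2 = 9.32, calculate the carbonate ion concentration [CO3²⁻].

[CO3²⁻] = 0.124 mmol/kg

[CO2*] = KH · pCO2 = 10^(−1.43) × 1.18×10^4×10^-6 = 4.384×10^-4 mol/kg
α₀ = 1/(1 + K1/[H⁺] + K1K2/[H⁺]²) = 1/(1 + 10^+1.32 + 10^-0.55) = 0.04510
DIC = [CO2*]/α₀ = 4.384×10^-4 / 0.04510 = 9.722 mmol/kg
[CO3²⁻] = α₂·DIC; α₂ = 0.01271, so [CO3²⁻] = 0.01271 × 9.722 = 0.124 mmol/kg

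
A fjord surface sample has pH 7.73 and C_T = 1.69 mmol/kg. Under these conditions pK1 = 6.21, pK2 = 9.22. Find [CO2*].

[CO2*] = 0.0480 mmol/kg

α₀ = 1 / (1 + K1/[H⁺] + K1K2/[H⁺]²) = 1 / (1 + 10^+1.52 + 10^+0.03)
   = 1 / (1 + 33.113 + 1.0715) = 1/35.185 = 0.02842
[CO2*] = α₀ × DIC = 0.02842 × 1.69 = 0.0480 mmol/kg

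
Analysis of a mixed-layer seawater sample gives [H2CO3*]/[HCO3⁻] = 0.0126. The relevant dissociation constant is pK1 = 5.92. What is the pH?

From K1 = [H⁺][HCO3⁻]/[H2CO3*]:  pH = pK1 − log₁₀([H2CO3*]/[HCO3⁻])
log₁₀(0.0126) = -1.900
pH = 5.92 − (-1.900) = 7.82

pH = 7.82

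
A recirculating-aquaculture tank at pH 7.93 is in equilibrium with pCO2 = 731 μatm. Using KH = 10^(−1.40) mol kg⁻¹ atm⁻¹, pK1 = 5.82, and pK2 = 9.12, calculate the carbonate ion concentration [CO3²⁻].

[CO2*] = KH · pCO2 = 10^(−1.40) × 731×10^-6 = 2.910×10^-5 mol/kg
α₀ = 1/(1 + K1/[H⁺] + K1K2/[H⁺]²) = 1/(1 + 10^+2.11 + 10^+0.92) = 0.007239
DIC = [CO2*]/α₀ = 2.910×10^-5 / 0.007239 = 4.020 mmol/kg
[CO3²⁻] = α₂·DIC; α₂ = 0.06021, so [CO3²⁻] = 0.06021 × 4.020 = 0.242 mmol/kg

[CO3²⁻] = 0.242 mmol/kg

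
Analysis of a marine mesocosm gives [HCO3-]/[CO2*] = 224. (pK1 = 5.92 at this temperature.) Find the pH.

From K1 = [H⁺][HCO3-]/[CO2*]:  pH = pK1 + log₁₀([HCO3-]/[CO2*])
log₁₀(224) = +2.350
pH = 5.92 + (+2.350) = 8.27

pH = 8.27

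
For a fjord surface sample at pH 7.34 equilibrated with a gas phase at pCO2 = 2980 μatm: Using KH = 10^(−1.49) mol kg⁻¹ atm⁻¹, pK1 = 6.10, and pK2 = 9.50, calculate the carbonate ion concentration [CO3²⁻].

[CO2*] = KH · pCO2 = 10^(−1.49) × 2980×10^-6 = 9.643×10^-5 mol/kg
α₀ = 1/(1 + K1/[H⁺] + K1K2/[H⁺]²) = 1/(1 + 10^+1.24 + 10^-0.92) = 0.05406
DIC = [CO2*]/α₀ = 9.643×10^-5 / 0.05406 = 1.784 mmol/kg
[CO3²⁻] = α₂·DIC; α₂ = 0.006499, so [CO3²⁻] = 0.006499 × 1.784 = 0.0116 mmol/kg = 11.6 μmol/kg

[CO3²⁻] = 11.6 μmol/kg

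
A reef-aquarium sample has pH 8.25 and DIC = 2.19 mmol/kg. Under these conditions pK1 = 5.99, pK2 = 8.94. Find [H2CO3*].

[CO2*] = 9.95 μmol/kg

α₀ = 1 / (1 + K1/[H⁺] + K1K2/[H⁺]²) = 1 / (1 + 10^+2.26 + 10^+1.57)
   = 1 / (1 + 181.97 + 37.154) = 1/220.12 = 0.004543
[CO2*] = α₀ × DIC = 0.004543 × 2.19 = 0.00995 mmol/kg = 9.95 μmol/kg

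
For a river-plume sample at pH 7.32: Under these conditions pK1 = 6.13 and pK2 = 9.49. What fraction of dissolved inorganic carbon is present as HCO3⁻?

α₁ = 0.933

α₁ = 1 / (1 + [H⁺]/K1 + K2/[H⁺]) = 1 / (1 + 10^-1.19 + 10^-2.17)
   = 1 / (1 + 0.064565 + 0.0067608) = 1/1.0713 = 0.9334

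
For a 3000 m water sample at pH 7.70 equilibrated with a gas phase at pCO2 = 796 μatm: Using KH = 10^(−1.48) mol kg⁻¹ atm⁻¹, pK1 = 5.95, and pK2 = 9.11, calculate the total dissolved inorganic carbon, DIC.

[CO2*] = KH · pCO2 = 10^(−1.48) × 796×10^-6 = 2.636×10^-5 mol/kg
α₀ = 1/(1 + K1/[H⁺] + K1K2/[H⁺]²) = 1/(1 + 10^+1.75 + 10^+0.34) = 0.01683
DIC = [CO2*]/α₀ = 2.636×10^-5 / 0.01683 = 1.57 mmol/kg

DIC = 1.57 mmol/kg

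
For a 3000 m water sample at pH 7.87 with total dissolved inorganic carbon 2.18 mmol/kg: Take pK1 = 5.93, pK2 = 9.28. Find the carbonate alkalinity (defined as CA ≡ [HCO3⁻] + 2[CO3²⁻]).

CA = [HCO3⁻] + 2[CO3²⁻] = (α₁ + 2α₂)·DIC
At pH 7.87: [H⁺]/K1 = 10^-1.94 = 0.011482, K2/[H⁺] = 10^-1.41 = 0.038905
α₁ = 1/(1 + 0.011482 + 0.038905) = 1/1.0504 = 0.9520; α₂ = α₁·K2/[H⁺] = 0.03704
α₁ + 2α₂ = 1.0261
CA = 1.0261 × 2.18 = 2.24 mmol/kg

CA = 2.24 mmol/kg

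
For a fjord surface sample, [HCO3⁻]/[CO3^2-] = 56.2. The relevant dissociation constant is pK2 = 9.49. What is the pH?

pH = 7.74

From K2 = [H⁺][CO3^2-]/[HCO3⁻]:  pH = pK2 − log₁₀([HCO3⁻]/[CO3^2-])
log₁₀(56.2) = +1.750
pH = 9.49 − (+1.750) = 7.74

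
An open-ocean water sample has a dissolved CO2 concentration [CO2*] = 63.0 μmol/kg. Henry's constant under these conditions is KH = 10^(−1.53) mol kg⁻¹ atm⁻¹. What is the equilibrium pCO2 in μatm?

pCO2 = 2130 μatm

KH = 10^(−1.53) = 2.951×10^-2 mol kg⁻¹ atm⁻¹
pCO2 = [CO2*]/KH = 63.0×10^-6 / 2.951×10^-2 = 2.13×10^-3 atm = 2130 μatm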